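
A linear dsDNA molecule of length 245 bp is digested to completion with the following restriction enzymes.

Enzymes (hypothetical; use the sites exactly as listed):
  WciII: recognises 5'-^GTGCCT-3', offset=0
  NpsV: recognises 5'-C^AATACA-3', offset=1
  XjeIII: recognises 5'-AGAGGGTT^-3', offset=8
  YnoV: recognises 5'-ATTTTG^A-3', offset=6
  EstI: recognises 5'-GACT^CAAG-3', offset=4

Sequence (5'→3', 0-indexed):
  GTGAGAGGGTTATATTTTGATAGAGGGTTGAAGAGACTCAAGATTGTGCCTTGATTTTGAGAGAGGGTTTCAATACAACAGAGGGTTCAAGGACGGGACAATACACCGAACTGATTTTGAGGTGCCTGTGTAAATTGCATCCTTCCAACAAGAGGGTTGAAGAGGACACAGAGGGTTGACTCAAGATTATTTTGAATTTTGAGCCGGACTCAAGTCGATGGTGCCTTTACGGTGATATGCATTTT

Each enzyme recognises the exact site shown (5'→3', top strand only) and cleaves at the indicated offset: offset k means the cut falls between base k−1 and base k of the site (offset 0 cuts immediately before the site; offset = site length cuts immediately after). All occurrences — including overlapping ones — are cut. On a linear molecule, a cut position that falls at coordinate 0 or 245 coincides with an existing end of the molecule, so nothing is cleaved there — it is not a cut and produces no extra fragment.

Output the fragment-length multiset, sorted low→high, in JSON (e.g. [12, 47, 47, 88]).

Per-enzyme occurrences:
  WciII GTGCCT/0: at [45, 121, 220] ⇒ [45, 121, 220]
  NpsV CAATACA/1: at [70, 98] ⇒ [71, 99]
  XjeIII AGAGGGTT/8: at [3, 21, 61, 79, 150, 169] ⇒ [11, 29, 69, 87, 158, 177]
  YnoV ATTTTGA/6: at [13, 53, 113, 188, 195] ⇒ [19, 59, 119, 194, 201]
  EstI GACTCAAG/4: at [34, 177, 206] ⇒ [38, 181, 210]

Pooled cuts: [11, 19, 29, 38, 45, 59, 69, 71, 87, 99, 119, 121, 158, 177, 181, 194, 201, 210, 220]

Fragments:
  [0,11): 11 bp
  [11,19): 8 bp
  [19,29): 10 bp
  [29,38): 9 bp
  [38,45): 7 bp
  [45,59): 14 bp
  [59,69): 10 bp
  [69,71): 2 bp
  [71,87): 16 bp
  [87,99): 12 bp
  [99,119): 20 bp
  [119,121): 2 bp
  [121,158): 37 bp
  [158,177): 19 bp
  [177,181): 4 bp
  [181,194): 13 bp
  [194,201): 7 bp
  [201,210): 9 bp
  [210,220): 10 bp
  [220,245): 25 bp

[2,2,4,7,7,8,9,9,10,10,10,11,12,13,14,16,19,20,25,37]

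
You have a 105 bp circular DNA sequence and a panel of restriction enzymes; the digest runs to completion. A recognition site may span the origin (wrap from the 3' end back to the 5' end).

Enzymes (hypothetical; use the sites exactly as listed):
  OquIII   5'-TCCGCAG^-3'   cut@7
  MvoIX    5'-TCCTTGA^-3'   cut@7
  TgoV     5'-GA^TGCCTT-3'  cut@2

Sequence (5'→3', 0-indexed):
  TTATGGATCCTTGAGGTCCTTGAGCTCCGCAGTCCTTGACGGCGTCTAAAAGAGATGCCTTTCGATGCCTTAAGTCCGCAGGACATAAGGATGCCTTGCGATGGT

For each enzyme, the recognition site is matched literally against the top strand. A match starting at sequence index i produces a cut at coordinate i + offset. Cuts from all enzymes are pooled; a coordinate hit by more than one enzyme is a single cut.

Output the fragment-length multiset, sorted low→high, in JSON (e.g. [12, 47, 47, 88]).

[7,9,9,10,10,16,16,28]

Scan for sites:
  OquIII TCCGCAG/7: at [25, 74] ⇒ [32, 81]
  MvoIX TCCTTGA/7: at [7, 16, 32] ⇒ [14, 23, 39]
  TgoV GATGCCTT/2: at [53, 63, 89] ⇒ [55, 65, 91]

Pooled cuts: [14, 23, 32, 39, 55, 65, 81, 91]

Fragment lengths:
  14→23: 9 bp
  23→32: 9 bp
  32→39: 7 bp
  39→55: 16 bp
  55→65: 10 bp
  65→81: 16 bp
  81→91: 10 bp
  91→14 (wrap): 105-91+14 = 28 bp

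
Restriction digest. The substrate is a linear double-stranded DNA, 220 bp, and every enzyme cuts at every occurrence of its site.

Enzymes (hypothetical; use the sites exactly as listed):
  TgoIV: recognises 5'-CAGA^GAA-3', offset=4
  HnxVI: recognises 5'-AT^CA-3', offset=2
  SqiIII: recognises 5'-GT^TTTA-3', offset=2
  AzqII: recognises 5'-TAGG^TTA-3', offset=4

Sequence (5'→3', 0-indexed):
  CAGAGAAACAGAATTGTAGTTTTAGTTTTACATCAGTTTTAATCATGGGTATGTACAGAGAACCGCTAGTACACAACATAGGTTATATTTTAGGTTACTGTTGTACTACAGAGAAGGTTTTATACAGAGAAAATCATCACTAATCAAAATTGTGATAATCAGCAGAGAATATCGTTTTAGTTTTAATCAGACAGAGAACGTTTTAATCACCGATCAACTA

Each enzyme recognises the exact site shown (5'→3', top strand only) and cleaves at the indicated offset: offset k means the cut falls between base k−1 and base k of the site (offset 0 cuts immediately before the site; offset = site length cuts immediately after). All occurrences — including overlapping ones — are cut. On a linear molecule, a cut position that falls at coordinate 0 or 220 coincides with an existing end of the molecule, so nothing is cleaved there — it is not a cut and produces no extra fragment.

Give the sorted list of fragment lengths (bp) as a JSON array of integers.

Site scan:
  TgoIV (CAGAGAA, off=4): starts [0, 55, 108, 124, 162, 191] → cuts [4, 59, 112, 128, 166, 195]
  HnxVI (ATCA, off=2): starts [31, 41, 132, 135, 142, 157, 185, 205, 212] → cuts [33, 43, 134, 137, 144, 159, 187, 207, 214]
  SqiIII (GTTTTA, off=2): starts [18, 24, 35, 116, 173, 179, 199] → cuts [20, 26, 37, 118, 175, 181, 201]
  AzqII (TAGGTTA, off=4): starts [78, 90] → cuts [82, 94]

Pooled cuts: [4, 20, 26, 33, 37, 43, 59, 82, 94, 112, 118, 128, 134, 137, 144, 159, 166, 175, 181, 187, 195, 201, 207, 214]

Fragment lengths:
  [0,4): 4 bp
  [4,20): 16 bp
  [20,26): 6 bp
  [26,33): 7 bp
  [33,37): 4 bp
  [37,43): 6 bp
  [43,59): 16 bp
  [59,82): 23 bp
  [82,94): 12 bp
  [94,112): 18 bp
  [112,118): 6 bp
  [118,128): 10 bp
  [128,134): 6 bp
  [134,137): 3 bp
  [137,144): 7 bp
  [144,159): 15 bp
  [159,166): 7 bp
  [166,175): 9 bp
  [175,181): 6 bp
  [181,187): 6 bp
  [187,195): 8 bp
  [195,201): 6 bp
  [201,207): 6 bp
  [207,214): 7 bp
  [214,220): 6 bp

[3,4,4,6,6,6,6,6,6,6,6,6,7,7,7,7,8,9,10,12,15,16,16,18,23]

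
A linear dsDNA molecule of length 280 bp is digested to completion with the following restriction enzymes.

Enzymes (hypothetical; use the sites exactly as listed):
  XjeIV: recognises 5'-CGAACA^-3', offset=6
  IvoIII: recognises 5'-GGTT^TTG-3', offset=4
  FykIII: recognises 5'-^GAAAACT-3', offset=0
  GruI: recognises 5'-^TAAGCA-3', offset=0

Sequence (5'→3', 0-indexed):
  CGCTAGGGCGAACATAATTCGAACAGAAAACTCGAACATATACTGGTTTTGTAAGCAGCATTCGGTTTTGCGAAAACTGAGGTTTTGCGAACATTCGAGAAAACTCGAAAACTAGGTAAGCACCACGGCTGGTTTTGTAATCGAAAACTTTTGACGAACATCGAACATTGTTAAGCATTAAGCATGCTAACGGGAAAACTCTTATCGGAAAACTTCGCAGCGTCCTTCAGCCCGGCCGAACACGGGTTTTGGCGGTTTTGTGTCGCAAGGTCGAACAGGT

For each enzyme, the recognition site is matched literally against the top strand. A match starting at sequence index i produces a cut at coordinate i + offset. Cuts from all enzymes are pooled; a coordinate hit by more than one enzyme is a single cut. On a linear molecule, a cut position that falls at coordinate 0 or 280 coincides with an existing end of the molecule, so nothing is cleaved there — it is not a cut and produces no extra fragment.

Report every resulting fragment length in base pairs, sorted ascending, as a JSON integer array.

Scan for sites:
  XjeIV CGAACA/6: at [8, 19, 32, 87, 154, 161, 236, 271] ⇒ [14, 25, 38, 93, 160, 167, 242, 277]
  IvoIII GGTTTTG/4: at [44, 63, 80, 130, 244, 253] ⇒ [48, 67, 84, 134, 248, 257]
  FykIII GAAAACT/0: at [25, 71, 98, 106, 142, 193, 207] ⇒ [25, 71, 98, 106, 142, 193, 207]
  GruI TAAGCA/0: at [51, 116, 171, 178] ⇒ [51, 116, 171, 178]

Pooled cuts: [14, 25, 38, 48, 51, 67, 71, 84, 93, 98, 106, 116, 134, 142, 160, 167, 171, 178, 193, 207, 242, 248, 257, 277]

Fragment lengths:
  [0,14): 14 bp
  [14,25): 11 bp
  [25,38): 13 bp
  [38,48): 10 bp
  [48,51): 3 bp
  [51,67): 16 bp
  [67,71): 4 bp
  [71,84): 13 bp
  [84,93): 9 bp
  [93,98): 5 bp
  [98,106): 8 bp
  [106,116): 10 bp
  [116,134): 18 bp
  [134,142): 8 bp
  [142,160): 18 bp
  [160,167): 7 bp
  [167,171): 4 bp
  [171,178): 7 bp
  [178,193): 15 bp
  [193,207): 14 bp
  [207,242): 35 bp
  [242,248): 6 bp
  [248,257): 9 bp
  [257,277): 20 bp
  [277,280): 3 bp

[3,3,4,4,5,6,7,7,8,8,9,9,10,10,11,13,13,14,14,15,16,18,18,20,35]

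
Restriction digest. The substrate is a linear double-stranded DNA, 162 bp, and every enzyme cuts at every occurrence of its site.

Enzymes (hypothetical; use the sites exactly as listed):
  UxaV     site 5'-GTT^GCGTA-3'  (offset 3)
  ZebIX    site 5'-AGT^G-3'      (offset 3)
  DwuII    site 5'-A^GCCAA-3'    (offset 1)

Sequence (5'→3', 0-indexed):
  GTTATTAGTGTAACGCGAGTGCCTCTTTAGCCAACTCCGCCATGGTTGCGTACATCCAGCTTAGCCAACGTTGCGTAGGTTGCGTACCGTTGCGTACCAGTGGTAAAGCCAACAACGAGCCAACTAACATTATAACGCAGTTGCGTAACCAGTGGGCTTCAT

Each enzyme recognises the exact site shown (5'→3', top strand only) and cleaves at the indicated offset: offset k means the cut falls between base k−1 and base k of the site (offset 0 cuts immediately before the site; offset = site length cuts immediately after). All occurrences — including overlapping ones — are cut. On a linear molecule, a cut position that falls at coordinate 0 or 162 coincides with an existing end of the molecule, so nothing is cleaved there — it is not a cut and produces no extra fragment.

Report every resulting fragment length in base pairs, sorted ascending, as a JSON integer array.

[6,9,9,9,9,9,10,10,11,11,11,16,18,24]

Scan for sites:
  UxaV GTTGCGTA/3: at [44, 69, 78, 88, 139] ⇒ [47, 72, 81, 91, 142]
  ZebIX AGTG/3: at [6, 17, 98, 150] ⇒ [9, 20, 101, 153]
  DwuII AGCCAA/1: at [28, 62, 106, 117] ⇒ [29, 63, 107, 118]

All cut coordinates (distinct, sorted): [9, 20, 29, 47, 63, 72, 81, 91, 101, 107, 118, 142, 153]

Fragment lengths:
  [0,9): 9 bp
  [9,20): 11 bp
  [20,29): 9 bp
  [29,47): 18 bp
  [47,63): 16 bp
  [63,72): 9 bp
  [72,81): 9 bp
  [81,91): 10 bp
  [91,101): 10 bp
  [101,107): 6 bp
  [107,118): 11 bp
  [118,142): 24 bp
  [142,153): 11 bp
  [153,162): 9 bp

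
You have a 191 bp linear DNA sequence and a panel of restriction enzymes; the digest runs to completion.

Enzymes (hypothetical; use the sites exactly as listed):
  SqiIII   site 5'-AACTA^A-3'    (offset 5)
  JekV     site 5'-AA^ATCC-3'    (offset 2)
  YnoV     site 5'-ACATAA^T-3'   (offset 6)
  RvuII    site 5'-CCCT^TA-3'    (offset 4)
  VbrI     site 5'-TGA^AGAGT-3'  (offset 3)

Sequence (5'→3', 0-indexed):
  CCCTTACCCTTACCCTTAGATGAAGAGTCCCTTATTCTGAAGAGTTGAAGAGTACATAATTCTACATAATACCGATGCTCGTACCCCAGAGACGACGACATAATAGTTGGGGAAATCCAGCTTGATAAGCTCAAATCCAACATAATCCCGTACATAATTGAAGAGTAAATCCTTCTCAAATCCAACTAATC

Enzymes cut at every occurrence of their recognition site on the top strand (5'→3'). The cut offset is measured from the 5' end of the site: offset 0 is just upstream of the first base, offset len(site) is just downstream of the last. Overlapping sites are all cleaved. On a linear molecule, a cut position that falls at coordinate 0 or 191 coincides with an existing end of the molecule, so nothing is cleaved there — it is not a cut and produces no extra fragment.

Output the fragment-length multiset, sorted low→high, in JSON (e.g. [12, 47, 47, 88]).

Site scan:
  SqiIII (AACTAA, off=5): starts [183] → cuts [188]
  JekV (AAATCC, off=2): starts [112, 132, 166, 177] → cuts [114, 134, 168, 179]
  YnoV (ACATAAT, off=6): starts [53, 63, 97, 139, 151] → cuts [59, 69, 103, 145, 157]
  RvuII (CCCTTA, off=4): starts [0, 6, 12, 28] → cuts [4, 10, 16, 32]
  VbrI (TGAAGAGT, off=3): starts [20, 37, 45, 158] → cuts [23, 40, 48, 161]

All cut coordinates (distinct, sorted): [4, 10, 16, 23, 32, 40, 48, 59, 69, 103, 114, 134, 145, 157, 161, 168, 179, 188]

Fragment lengths:
  [0,4): 4 bp
  [4,10): 6 bp
  [10,16): 6 bp
  [16,23): 7 bp
  [23,32): 9 bp
  [32,40): 8 bp
  [40,48): 8 bp
  [48,59): 11 bp
  [59,69): 10 bp
  [69,103): 34 bp
  [103,114): 11 bp
  [114,134): 20 bp
  [134,145): 11 bp
  [145,157): 12 bp
  [157,161): 4 bp
  [161,168): 7 bp
  [168,179): 11 bp
  [179,188): 9 bp
  [188,191): 3 bp

[3,4,4,6,6,7,7,8,8,9,9,10,11,11,11,11,12,20,34]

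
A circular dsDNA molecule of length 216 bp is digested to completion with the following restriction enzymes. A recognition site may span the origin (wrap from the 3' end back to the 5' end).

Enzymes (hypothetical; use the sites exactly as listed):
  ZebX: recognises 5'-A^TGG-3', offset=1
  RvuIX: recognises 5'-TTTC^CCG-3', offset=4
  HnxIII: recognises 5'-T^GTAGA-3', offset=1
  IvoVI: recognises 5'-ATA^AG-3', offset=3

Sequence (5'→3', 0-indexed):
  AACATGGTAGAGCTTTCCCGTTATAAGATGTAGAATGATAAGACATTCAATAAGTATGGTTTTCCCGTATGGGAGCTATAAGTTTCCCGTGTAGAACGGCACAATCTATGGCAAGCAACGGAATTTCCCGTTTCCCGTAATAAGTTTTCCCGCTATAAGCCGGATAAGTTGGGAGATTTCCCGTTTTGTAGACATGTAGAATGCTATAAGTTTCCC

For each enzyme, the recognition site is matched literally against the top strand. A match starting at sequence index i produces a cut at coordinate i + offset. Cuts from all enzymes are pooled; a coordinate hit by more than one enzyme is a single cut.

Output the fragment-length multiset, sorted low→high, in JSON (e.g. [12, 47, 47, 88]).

[4,4,4,5,6,7,7,7,8,8,8,8,8,9,11,11,12,12,13,13,14,18,19]

Per-enzyme occurrences:
  ZebX (ATGG, off=1): starts [3, 55, 68, 107] → cuts [4, 56, 69, 108]
  RvuIX (TTTCCCG, off=4): starts [13, 60, 82, 123, 130, 145, 176] → cuts [17, 64, 86, 127, 134, 149, 180]
  HnxIII (TGTAGA, off=1): starts [28, 89, 186, 194] → cuts [29, 90, 187, 195]
  IvoVI (ATAAG, off=3): starts [22, 37, 49, 77, 139, 154, 163, 205] → cuts [25, 40, 52, 80, 142, 157, 166, 208]

All cut coordinates (distinct, sorted): [4, 17, 25, 29, 40, 52, 56, 64, 69, 80, 86, 90, 108, 127, 134, 142, 149, 157, 166, 180, 187, 195, 208]

Fragments:
  4→17: 13 bp
  17→25: 8 bp
  25→29: 4 bp
  29→40: 11 bp
  40→52: 12 bp
  52→56: 4 bp
  56→64: 8 bp
  64→69: 5 bp
  69→80: 11 bp
  80→86: 6 bp
  86→90: 4 bp
  90→108: 18 bp
  108→127: 19 bp
  127→134: 7 bp
  134→142: 8 bp
  142→149: 7 bp
  149→157: 8 bp
  157→166: 9 bp
  166→180: 14 bp
  180→187: 7 bp
  187→195: 8 bp
  195→208: 13 bp
  208→4 (wrap): 216-208+4 = 12 bp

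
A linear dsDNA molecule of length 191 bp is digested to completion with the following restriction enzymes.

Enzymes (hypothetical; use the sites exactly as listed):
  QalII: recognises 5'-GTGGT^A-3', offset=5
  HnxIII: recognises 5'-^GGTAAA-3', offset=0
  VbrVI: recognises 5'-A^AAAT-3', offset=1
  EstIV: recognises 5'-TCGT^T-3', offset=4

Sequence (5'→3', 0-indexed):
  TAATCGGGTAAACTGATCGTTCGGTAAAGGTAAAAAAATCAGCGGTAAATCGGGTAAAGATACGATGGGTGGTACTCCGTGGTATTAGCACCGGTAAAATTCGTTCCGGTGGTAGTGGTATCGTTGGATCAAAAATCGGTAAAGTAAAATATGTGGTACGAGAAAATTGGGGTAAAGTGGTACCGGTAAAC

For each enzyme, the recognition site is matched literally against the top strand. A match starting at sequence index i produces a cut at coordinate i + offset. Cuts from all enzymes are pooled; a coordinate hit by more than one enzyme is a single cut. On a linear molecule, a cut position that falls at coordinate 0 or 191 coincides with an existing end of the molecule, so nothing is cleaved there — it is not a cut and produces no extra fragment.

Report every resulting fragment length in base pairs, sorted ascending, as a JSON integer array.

[2,3,4,5,5,6,6,6,6,7,7,7,8,8,8,9,9,9,9,10,11,11,14,21]

Scan for sites:
  QalII (GTGGTA, off=5): starts [68, 78, 108, 114, 152, 176] → cuts [73, 83, 113, 119, 157, 181]
  HnxIII (GGTAAA, off=0): starts [6, 22, 28, 43, 52, 92, 137, 170, 184] → cuts [6, 22, 28, 43, 52, 92, 137, 170, 184]
  VbrVI (AAAAT, off=1): starts [34, 95, 131, 145, 162] → cuts [35, 96, 132, 146, 163]
  EstIV (TCGTT, off=4): starts [16, 100, 120] → cuts [20, 104, 124]

Pooled cuts: [6, 20, 22, 28, 35, 43, 52, 73, 83, 92, 96, 104, 113, 119, 124, 132, 137, 146, 157, 163, 170, 181, 184]

Fragment lengths:
  [0,6): 6 bp
  [6,20): 14 bp
  [20,22): 2 bp
  [22,28): 6 bp
  [28,35): 7 bp
  [35,43): 8 bp
  [43,52): 9 bp
  [52,73): 21 bp
  [73,83): 10 bp
  [83,92): 9 bp
  [92,96): 4 bp
  [96,104): 8 bp
  [104,113): 9 bp
  [113,119): 6 bp
  [119,124): 5 bp
  [124,132): 8 bp
  [132,137): 5 bp
  [137,146): 9 bp
  [146,157): 11 bp
  [157,163): 6 bp
  [163,170): 7 bp
  [170,181): 11 bp
  [181,184): 3 bp
  [184,191): 7 bp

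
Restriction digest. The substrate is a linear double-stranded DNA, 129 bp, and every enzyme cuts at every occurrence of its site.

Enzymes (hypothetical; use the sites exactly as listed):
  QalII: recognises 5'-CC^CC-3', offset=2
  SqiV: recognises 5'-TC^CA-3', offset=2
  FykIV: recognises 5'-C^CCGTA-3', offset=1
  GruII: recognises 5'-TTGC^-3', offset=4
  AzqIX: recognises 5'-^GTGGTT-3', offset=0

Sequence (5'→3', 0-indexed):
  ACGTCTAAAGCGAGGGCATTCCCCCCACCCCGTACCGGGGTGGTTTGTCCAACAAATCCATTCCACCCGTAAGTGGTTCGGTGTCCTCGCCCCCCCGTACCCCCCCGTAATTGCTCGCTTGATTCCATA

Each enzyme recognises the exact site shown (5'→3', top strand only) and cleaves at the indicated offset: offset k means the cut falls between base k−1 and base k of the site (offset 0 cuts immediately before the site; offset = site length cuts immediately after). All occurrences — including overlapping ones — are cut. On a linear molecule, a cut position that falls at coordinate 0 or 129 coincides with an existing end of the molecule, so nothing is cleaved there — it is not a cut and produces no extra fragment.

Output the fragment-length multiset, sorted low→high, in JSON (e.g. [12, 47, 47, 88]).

Site scan:
  QalII CCCC/2: at [20, 21, 22, 27, 89, 90, 91, 92, 99, 100, 101, 102] ⇒ [22, 23, 24, 29, 91, 92, 93, 94, 101, 102, 103, 104]
  SqiV TCCA/2: at [47, 56, 61, 123] ⇒ [49, 58, 63, 125]
  FykIV CCCGTA/1: at [28, 65, 93, 103] ⇒ [29, 66, 94, 104]
  GruII TTGC/4: at [110] ⇒ [114]
  AzqIX GTGGTT/0: at [39, 72] ⇒ [39, 72]

All cut coordinates (distinct, sorted): [22, 23, 24, 29, 39, 49, 58, 63, 66, 72, 91, 92, 93, 94, 101, 102, 103, 104, 114, 125]

Fragments:
  [0,22): 22 bp
  [22,23): 1 bp
  [23,24): 1 bp
  [24,29): 5 bp
  [29,39): 10 bp
  [39,49): 10 bp
  [49,58): 9 bp
  [58,63): 5 bp
  [63,66): 3 bp
  [66,72): 6 bp
  [72,91): 19 bp
  [91,92): 1 bp
  [92,93): 1 bp
  [93,94): 1 bp
  [94,101): 7 bp
  [101,102): 1 bp
  [102,103): 1 bp
  [103,104): 1 bp
  [104,114): 10 bp
  [114,125): 11 bp
  [125,129): 4 bp

[1,1,1,1,1,1,1,1,3,4,5,5,6,7,9,10,10,10,11,19,22]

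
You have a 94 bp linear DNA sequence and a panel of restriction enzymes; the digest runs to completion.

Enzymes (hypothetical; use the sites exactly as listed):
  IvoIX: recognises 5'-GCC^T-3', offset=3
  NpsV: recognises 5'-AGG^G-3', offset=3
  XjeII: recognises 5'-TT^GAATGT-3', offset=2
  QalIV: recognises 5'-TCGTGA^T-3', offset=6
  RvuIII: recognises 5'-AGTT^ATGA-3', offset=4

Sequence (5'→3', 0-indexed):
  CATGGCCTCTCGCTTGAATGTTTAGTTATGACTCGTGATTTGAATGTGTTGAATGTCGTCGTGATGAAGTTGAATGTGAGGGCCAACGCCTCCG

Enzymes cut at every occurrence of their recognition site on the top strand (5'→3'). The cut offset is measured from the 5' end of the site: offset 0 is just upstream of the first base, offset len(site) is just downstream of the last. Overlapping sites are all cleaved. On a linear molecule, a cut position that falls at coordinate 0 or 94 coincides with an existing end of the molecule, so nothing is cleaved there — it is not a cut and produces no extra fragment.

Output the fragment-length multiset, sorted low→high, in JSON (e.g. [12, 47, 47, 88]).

[3,4,7,7,8,9,9,10,11,12,14]

Site scan:
  IvoIX GCCT/3: at [4, 87] ⇒ [7, 90]
  NpsV AGGG/3: at [78] ⇒ [81]
  XjeII TTGAATGT/2: at [13, 39, 48, 69] ⇒ [15, 41, 50, 71]
  QalIV TCGTGAT/6: at [32, 58] ⇒ [38, 64]
  RvuIII AGTTATGA/4: at [23] ⇒ [27]

All cut coordinates (distinct, sorted): [7, 15, 27, 38, 41, 50, 64, 71, 81, 90]

Fragment lengths:
  [0,7): 7 bp
  [7,15): 8 bp
  [15,27): 12 bp
  [27,38): 11 bp
  [38,41): 3 bp
  [41,50): 9 bp
  [50,64): 14 bp
  [64,71): 7 bp
  [71,81): 10 bp
  [81,90): 9 bp
  [90,94): 4 bp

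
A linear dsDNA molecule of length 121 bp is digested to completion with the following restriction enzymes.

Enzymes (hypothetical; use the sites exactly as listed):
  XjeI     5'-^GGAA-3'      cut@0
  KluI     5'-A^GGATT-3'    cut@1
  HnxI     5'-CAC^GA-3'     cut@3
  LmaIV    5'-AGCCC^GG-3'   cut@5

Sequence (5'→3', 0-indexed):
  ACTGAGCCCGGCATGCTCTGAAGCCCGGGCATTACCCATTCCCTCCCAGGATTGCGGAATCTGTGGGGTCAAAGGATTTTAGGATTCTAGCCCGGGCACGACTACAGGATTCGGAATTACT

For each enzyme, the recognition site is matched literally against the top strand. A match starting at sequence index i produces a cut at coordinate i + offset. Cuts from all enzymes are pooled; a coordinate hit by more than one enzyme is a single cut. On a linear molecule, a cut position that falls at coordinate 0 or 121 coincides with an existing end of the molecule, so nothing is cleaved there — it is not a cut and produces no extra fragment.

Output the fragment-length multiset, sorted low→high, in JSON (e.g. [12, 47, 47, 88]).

Scan for sites:
  XjeI (GGAA, off=0): starts [55, 112] → cuts [55, 112]
  KluI (AGGATT, off=1): starts [47, 72, 80, 105] → cuts [48, 73, 81, 106]
  HnxI (CACGA, off=3): starts [96] → cuts [99]
  LmaIV (AGCCCGG, off=5): starts [4, 21, 88] → cuts [9, 26, 93]

Pooled cuts: [9, 26, 48, 55, 73, 81, 93, 99, 106, 112]

Fragments:
  [0,9): 9 bp
  [9,26): 17 bp
  [26,48): 22 bp
  [48,55): 7 bp
  [55,73): 18 bp
  [73,81): 8 bp
  [81,93): 12 bp
  [93,99): 6 bp
  [99,106): 7 bp
  [106,112): 6 bp
  [112,121): 9 bp

[6,6,7,7,8,9,9,12,17,18,22]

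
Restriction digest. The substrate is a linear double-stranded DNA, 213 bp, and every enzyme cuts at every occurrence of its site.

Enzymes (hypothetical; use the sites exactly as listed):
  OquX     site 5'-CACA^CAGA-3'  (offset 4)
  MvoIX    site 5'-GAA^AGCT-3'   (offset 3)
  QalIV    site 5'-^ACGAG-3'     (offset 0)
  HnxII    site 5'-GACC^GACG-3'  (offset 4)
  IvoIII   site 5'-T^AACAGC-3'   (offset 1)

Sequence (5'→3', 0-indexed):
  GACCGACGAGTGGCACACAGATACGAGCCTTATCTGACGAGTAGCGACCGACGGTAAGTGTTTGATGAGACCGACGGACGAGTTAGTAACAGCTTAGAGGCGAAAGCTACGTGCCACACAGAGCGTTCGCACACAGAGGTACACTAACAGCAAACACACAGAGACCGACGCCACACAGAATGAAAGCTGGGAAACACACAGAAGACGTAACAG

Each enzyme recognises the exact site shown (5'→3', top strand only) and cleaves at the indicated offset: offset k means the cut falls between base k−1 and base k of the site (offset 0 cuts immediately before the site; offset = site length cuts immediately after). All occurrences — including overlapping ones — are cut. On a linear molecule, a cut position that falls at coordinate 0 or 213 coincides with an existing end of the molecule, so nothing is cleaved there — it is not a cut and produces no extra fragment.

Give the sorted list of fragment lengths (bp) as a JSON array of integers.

[1,4,5,5,8,9,9,10,12,12,13,13,14,14,14,15,15,17,23]

Per-enzyme occurrences:
  OquX (CACACAGA, off=4): starts [13, 114, 129, 154, 171, 194] → cuts [17, 118, 133, 158, 175, 198]
  MvoIX (GAAAGCT, off=3): starts [101, 181] → cuts [104, 184]
  QalIV (ACGAG, off=0): starts [5, 22, 36, 77] → cuts [5, 22, 36, 77]
  HnxII (GACCGACG, off=4): starts [0, 45, 68, 162] → cuts [4, 49, 72, 166]
  IvoIII (TAACAGC, off=1): starts [86, 144] → cuts [87, 145]

Pooled cuts: [4, 5, 17, 22, 36, 49, 72, 77, 87, 104, 118, 133, 145, 158, 166, 175, 184, 198]

Fragments:
  [0,4): 4 bp
  [4,5): 1 bp
  [5,17): 12 bp
  [17,22): 5 bp
  [22,36): 14 bp
  [36,49): 13 bp
  [49,72): 23 bp
  [72,77): 5 bp
  [77,87): 10 bp
  [87,104): 17 bp
  [104,118): 14 bp
  [118,133): 15 bp
  [133,145): 12 bp
  [145,158): 13 bp
  [158,166): 8 bp
  [166,175): 9 bp
  [175,184): 9 bp
  [184,198): 14 bp
  [198,213): 15 bp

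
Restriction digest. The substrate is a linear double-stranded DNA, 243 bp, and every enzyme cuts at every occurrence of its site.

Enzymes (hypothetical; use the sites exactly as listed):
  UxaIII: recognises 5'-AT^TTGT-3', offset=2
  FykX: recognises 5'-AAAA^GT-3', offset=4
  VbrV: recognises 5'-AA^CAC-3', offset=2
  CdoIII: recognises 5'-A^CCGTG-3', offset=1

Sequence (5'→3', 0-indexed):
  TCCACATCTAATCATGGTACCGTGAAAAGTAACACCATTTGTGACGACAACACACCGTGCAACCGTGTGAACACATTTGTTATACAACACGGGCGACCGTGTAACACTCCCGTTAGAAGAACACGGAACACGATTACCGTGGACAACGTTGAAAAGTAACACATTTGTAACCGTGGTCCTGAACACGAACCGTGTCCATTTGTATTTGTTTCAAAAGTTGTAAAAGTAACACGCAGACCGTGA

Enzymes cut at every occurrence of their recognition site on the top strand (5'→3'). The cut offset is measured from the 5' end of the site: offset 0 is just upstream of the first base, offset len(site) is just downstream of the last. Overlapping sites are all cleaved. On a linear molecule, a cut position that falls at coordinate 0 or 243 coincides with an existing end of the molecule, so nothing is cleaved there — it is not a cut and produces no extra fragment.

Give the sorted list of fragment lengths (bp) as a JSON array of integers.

Scan for sites:
  UxaIII (ATTTGT, off=2): starts [36, 74, 162, 197, 203] → cuts [38, 76, 164, 199, 205]
  FykX (AAAAGT, off=4): starts [24, 151, 212, 221] → cuts [28, 155, 216, 225]
  VbrV (AACAC, off=2): starts [30, 48, 69, 85, 102, 119, 126, 157, 181, 227] → cuts [32, 50, 71, 87, 104, 121, 128, 159, 183, 229]
  CdoIII (ACCGTG, off=1): starts [18, 53, 61, 95, 135, 169, 188, 236] → cuts [19, 54, 62, 96, 136, 170, 189, 237]

Pooled cuts: [19, 28, 32, 38, 50, 54, 62, 71, 76, 87, 96, 104, 121, 128, 136, 155, 159, 164, 170, 183, 189, 199, 205, 216, 225, 229, 237]

Fragments:
  [0,19): 19 bp
  [19,28): 9 bp
  [28,32): 4 bp
  [32,38): 6 bp
  [38,50): 12 bp
  [50,54): 4 bp
  [54,62): 8 bp
  [62,71): 9 bp
  [71,76): 5 bp
  [76,87): 11 bp
  [87,96): 9 bp
  [96,104): 8 bp
  [104,121): 17 bp
  [121,128): 7 bp
  [128,136): 8 bp
  [136,155): 19 bp
  [155,159): 4 bp
  [159,164): 5 bp
  [164,170): 6 bp
  [170,183): 13 bp
  [183,189): 6 bp
  [189,199): 10 bp
  [199,205): 6 bp
  [205,216): 11 bp
  [216,225): 9 bp
  [225,229): 4 bp
  [229,237): 8 bp
  [237,243): 6 bp

[4,4,4,4,5,5,6,6,6,6,6,7,8,8,8,8,9,9,9,9,10,11,11,12,13,17,19,19]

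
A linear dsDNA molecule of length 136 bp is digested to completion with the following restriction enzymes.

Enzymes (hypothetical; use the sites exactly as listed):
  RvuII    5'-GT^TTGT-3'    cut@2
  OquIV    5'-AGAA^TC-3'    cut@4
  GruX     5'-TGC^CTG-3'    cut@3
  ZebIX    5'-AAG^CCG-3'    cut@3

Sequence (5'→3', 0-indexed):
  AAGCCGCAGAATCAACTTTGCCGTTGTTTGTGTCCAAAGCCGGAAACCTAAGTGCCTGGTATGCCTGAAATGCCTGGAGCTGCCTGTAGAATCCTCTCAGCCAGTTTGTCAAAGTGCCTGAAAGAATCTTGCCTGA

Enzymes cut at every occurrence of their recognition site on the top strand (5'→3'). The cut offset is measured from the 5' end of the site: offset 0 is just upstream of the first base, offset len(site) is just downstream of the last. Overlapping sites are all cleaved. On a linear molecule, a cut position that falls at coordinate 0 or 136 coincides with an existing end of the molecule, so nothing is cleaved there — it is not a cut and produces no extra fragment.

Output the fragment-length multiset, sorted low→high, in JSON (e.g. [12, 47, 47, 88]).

[3,4,6,8,8,9,9,9,10,12,12,14,16,16]

Site scan:
  RvuII GTTTGT/2: at [25, 103] ⇒ [27, 105]
  OquIV AGAATC/4: at [7, 87, 122] ⇒ [11, 91, 126]
  GruX TGCCTG/3: at [52, 61, 70, 80, 114, 129] ⇒ [55, 64, 73, 83, 117, 132]
  ZebIX AAGCCG/3: at [0, 36] ⇒ [3, 39]

All cut coordinates (distinct, sorted): [3, 11, 27, 39, 55, 64, 73, 83, 91, 105, 117, 126, 132]

Fragments:
  [0,3): 3 bp
  [3,11): 8 bp
  [11,27): 16 bp
  [27,39): 12 bp
  [39,55): 16 bp
  [55,64): 9 bp
  [64,73): 9 bp
  [73,83): 10 bp
  [83,91): 8 bp
  [91,105): 14 bp
  [105,117): 12 bp
  [117,126): 9 bp
  [126,132): 6 bp
  [132,136): 4 bp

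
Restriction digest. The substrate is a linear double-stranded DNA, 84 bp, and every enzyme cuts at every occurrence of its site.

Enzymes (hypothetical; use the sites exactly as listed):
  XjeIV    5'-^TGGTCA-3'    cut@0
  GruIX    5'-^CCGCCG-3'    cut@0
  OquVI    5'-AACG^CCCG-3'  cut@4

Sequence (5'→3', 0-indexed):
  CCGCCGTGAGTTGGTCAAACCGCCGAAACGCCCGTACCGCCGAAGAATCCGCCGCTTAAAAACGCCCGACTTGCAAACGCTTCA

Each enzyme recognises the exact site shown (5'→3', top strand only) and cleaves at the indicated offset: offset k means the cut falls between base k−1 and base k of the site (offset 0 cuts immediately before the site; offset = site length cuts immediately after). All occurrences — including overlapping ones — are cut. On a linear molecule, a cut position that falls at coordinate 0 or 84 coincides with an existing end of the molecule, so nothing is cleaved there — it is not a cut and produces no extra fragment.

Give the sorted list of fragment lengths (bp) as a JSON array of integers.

Per-enzyme occurrences:
  XjeIV TGGTCA/0: at [11] ⇒ [11]
  GruIX CCGCCG/0: at [0, 19, 36, 48] ⇒ [19, 36, 48] (position 0 is a terminus of the linear molecule — no cut)
  OquVI AACGCCCG/4: at [26, 60] ⇒ [30, 64]

Pooled cuts: [11, 19, 30, 36, 48, 64]

Fragment lengths:
  [0,11): 11 bp
  [11,19): 8 bp
  [19,30): 11 bp
  [30,36): 6 bp
  [36,48): 12 bp
  [48,64): 16 bp
  [64,84): 20 bp

[6,8,11,11,12,16,20]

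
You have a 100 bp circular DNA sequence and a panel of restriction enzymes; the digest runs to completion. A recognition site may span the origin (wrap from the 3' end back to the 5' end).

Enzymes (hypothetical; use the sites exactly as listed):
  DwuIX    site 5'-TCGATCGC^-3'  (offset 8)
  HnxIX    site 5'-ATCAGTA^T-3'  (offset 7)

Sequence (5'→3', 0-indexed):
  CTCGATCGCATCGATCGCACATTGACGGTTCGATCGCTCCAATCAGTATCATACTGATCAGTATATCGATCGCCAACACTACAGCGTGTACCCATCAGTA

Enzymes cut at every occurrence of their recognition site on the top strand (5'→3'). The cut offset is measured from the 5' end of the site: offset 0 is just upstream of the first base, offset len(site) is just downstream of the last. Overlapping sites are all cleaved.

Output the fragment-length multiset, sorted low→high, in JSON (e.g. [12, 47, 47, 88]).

[9,10,11,15,19,36]

Site scan:
  DwuIX (TCGATCGC, off=8): starts [1, 10, 29, 65] → cuts [9, 18, 37, 73]
  HnxIX (ATCAGTAT, off=7): starts [41, 56] → cuts [48, 63]

All cut coordinates (distinct, sorted): [9, 18, 37, 48, 63, 73]

Fragment lengths:
  9→18: 9 bp
  18→37: 19 bp
  37→48: 11 bp
  48→63: 15 bp
  63→73: 10 bp
  73→9 (wrap): 100-73+9 = 36 bp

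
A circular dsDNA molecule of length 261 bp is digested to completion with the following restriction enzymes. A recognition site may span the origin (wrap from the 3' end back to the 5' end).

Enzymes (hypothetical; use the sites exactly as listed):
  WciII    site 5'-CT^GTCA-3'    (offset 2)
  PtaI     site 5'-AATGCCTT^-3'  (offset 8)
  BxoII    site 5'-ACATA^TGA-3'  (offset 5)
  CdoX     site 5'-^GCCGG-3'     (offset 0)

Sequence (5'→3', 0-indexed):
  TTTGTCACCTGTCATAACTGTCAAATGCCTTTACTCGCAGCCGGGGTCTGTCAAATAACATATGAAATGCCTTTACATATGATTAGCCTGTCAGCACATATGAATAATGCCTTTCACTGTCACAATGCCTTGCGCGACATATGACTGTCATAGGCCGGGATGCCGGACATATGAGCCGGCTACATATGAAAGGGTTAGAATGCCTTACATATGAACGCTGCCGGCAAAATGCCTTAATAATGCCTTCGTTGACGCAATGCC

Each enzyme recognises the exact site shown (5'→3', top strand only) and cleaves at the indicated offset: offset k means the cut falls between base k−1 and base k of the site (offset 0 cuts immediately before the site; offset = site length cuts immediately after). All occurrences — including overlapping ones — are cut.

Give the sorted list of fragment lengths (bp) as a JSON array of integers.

[3,5,5,5,6,7,8,8,8,8,9,10,10,10,10,11,11,11,12,12,13,13,13,16,17,20]

Scan for sites:
  WciII CTGTCA/2: at [8, 17, 47, 87, 116, 144] ⇒ [10, 19, 49, 89, 118, 146]
  PtaI AATGCCTT/8: at [23, 65, 105, 123, 198, 227, 238, 255] ⇒ [2, 31, 73, 113, 131, 206, 235, 246]
  BxoII ACATATGA/5: at [57, 74, 95, 136, 166, 181, 206] ⇒ [62, 79, 100, 141, 171, 186, 211]
  CdoX GCCGG/0: at [39, 153, 161, 174, 219] ⇒ [39, 153, 161, 174, 219]

All cut coordinates (distinct, sorted): [2, 10, 19, 31, 39, 49, 62, 73, 79, 89, 100, 113, 118, 131, 141, 146, 153, 161, 171, 174, 186, 206, 211, 219, 235, 246]

Fragments:
  2→10: 8 bp
  10→19: 9 bp
  19→31: 12 bp
  31→39: 8 bp
  39→49: 10 bp
  49→62: 13 bp
  62→73: 11 bp
  73→79: 6 bp
  79→89: 10 bp
  89→100: 11 bp
  100→113: 13 bp
  113→118: 5 bp
  118→131: 13 bp
  131→141: 10 bp
  141→146: 5 bp
  146→153: 7 bp
  153→161: 8 bp
  161→171: 10 bp
  171→174: 3 bp
  174→186: 12 bp
  186→206: 20 bp
  206→211: 5 bp
  211→219: 8 bp
  219→235: 16 bp
  235→246: 11 bp
  246→2 (wrap): 261-246+2 = 17 bp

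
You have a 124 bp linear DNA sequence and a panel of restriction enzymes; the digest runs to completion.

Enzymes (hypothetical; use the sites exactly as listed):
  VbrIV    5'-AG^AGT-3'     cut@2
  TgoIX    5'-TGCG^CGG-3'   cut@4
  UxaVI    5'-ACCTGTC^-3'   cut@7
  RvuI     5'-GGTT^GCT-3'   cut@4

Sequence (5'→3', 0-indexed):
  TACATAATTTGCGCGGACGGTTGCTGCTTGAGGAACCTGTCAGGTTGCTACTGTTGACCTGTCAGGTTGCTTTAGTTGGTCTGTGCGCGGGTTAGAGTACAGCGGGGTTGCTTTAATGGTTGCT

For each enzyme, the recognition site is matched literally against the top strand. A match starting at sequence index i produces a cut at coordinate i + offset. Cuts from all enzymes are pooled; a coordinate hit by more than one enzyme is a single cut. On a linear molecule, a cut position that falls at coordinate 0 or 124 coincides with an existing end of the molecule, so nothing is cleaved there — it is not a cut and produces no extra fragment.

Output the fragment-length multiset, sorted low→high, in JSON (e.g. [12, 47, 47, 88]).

[3,5,5,8,9,12,13,14,17,19,19]

Scan for sites:
  VbrIV (AGAGT, off=2): starts [93] → cuts [95]
  TgoIX (TGCGCGG, off=4): starts [9, 83] → cuts [13, 87]
  UxaVI (ACCTGTC, off=7): starts [34, 56] → cuts [41, 63]
  RvuI (GGTTGCT, off=4): starts [18, 42, 64, 105, 117] → cuts [22, 46, 68, 109, 121]

All cut coordinates (distinct, sorted): [13, 22, 41, 46, 63, 68, 87, 95, 109, 121]

Fragment lengths:
  [0,13): 13 bp
  [13,22): 9 bp
  [22,41): 19 bp
  [41,46): 5 bp
  [46,63): 17 bp
  [63,68): 5 bp
  [68,87): 19 bp
  [87,95): 8 bp
  [95,109): 14 bp
  [109,121): 12 bp
  [121,124): 3 bp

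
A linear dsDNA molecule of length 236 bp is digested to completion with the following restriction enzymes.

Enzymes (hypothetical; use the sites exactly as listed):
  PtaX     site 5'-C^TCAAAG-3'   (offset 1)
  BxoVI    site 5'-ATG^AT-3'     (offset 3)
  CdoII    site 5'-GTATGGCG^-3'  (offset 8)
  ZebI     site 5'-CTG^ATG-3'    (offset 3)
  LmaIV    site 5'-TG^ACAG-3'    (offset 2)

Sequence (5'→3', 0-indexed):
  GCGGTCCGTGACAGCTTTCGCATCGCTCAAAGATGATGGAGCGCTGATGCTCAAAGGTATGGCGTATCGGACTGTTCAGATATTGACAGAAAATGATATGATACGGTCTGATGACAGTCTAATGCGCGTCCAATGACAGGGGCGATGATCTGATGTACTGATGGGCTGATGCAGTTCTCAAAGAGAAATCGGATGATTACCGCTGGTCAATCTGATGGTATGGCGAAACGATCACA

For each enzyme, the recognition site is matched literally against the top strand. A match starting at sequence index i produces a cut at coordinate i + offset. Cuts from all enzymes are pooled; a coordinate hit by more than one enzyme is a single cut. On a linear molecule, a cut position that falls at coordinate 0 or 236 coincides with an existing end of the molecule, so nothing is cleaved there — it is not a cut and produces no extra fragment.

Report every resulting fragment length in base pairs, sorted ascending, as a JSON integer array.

Site scan:
  PtaX CTCAAAG/1: at [25, 49, 176] ⇒ [26, 50, 177]
  BxoVI ATGAT/3: at [32, 92, 97, 144, 192] ⇒ [35, 95, 100, 147, 195]
  CdoII GTATGGCG/8: at [56, 217] ⇒ [64, 225]
  ZebI CTGATG/3: at [43, 107, 149, 157, 165, 211] ⇒ [46, 110, 152, 160, 168, 214]
  LmaIV TGACAG/2: at [8, 83, 111, 133] ⇒ [10, 85, 113, 135]

All cut coordinates (distinct, sorted): [10, 26, 35, 46, 50, 64, 85, 95, 100, 110, 113, 135, 147, 152, 160, 168, 177, 195, 214, 225]

Fragments:
  [0,10): 10 bp
  [10,26): 16 bp
  [26,35): 9 bp
  [35,46): 11 bp
  [46,50): 4 bp
  [50,64): 14 bp
  [64,85): 21 bp
  [85,95): 10 bp
  [95,100): 5 bp
  [100,110): 10 bp
  [110,113): 3 bp
  [113,135): 22 bp
  [135,147): 12 bp
  [147,152): 5 bp
  [152,160): 8 bp
  [160,168): 8 bp
  [168,177): 9 bp
  [177,195): 18 bp
  [195,214): 19 bp
  [214,225): 11 bp
  [225,236): 11 bp

[3,4,5,5,8,8,9,9,10,10,10,11,11,11,12,14,16,18,19,21,22]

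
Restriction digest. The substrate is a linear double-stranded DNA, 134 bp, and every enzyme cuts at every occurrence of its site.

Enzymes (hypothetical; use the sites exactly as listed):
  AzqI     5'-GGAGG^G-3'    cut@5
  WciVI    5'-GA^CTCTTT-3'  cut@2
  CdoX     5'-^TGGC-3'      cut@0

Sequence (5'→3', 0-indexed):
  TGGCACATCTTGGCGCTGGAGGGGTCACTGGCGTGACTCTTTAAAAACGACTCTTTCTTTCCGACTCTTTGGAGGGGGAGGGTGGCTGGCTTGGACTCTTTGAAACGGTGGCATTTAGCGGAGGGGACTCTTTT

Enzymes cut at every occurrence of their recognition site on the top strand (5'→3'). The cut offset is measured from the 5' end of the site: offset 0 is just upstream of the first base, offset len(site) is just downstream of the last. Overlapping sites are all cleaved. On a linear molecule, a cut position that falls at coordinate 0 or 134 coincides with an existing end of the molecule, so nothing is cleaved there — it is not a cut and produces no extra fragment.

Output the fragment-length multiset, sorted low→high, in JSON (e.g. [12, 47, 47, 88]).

[1,3,4,6,6,7,8,9,10,11,12,13,14,14,16]

Scan for sites:
  AzqI (GGAGGG, off=5): starts [17, 70, 76, 119] → cuts [22, 75, 81, 124]
  WciVI (GACTCTTT, off=2): starts [34, 48, 62, 93, 125] → cuts [36, 50, 64, 95, 127]
  CdoX (TGGC, off=0): starts [0, 10, 28, 82, 86, 108] → cuts [10, 28, 82, 86, 108] (position 0 is a terminus of the linear molecule — no cut)

Pooled cuts: [10, 22, 28, 36, 50, 64, 75, 81, 82, 86, 95, 108, 124, 127]

Fragment lengths:
  [0,10): 10 bp
  [10,22): 12 bp
  [22,28): 6 bp
  [28,36): 8 bp
  [36,50): 14 bp
  [50,64): 14 bp
  [64,75): 11 bp
  [75,81): 6 bp
  [81,82): 1 bp
  [82,86): 4 bp
  [86,95): 9 bp
  [95,108): 13 bp
  [108,124): 16 bp
  [124,127): 3 bp
  [127,134): 7 bp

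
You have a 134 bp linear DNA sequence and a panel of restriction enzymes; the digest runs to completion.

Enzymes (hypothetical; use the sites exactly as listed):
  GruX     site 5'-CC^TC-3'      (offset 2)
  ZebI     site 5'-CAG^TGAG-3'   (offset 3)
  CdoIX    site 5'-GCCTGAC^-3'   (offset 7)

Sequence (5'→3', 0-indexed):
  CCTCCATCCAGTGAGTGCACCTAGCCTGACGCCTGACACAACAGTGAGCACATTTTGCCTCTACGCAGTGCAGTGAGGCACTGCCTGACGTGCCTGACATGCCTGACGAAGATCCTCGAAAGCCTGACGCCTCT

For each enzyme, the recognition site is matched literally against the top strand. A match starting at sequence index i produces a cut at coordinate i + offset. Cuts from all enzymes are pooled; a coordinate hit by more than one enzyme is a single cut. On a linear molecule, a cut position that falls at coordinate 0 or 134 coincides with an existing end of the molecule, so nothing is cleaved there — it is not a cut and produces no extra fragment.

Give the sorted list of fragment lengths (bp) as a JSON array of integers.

Per-enzyme occurrences:
  GruX (CCTC, off=2): starts [0, 57, 113, 129] → cuts [2, 59, 115, 131]
  ZebI (CAGTGAG, off=3): starts [8, 41, 70] → cuts [11, 44, 73]
  CdoIX (GCCTGAC, off=7): starts [23, 30, 82, 91, 100, 121] → cuts [30, 37, 89, 98, 107, 128]

All cut coordinates (distinct, sorted): [2, 11, 30, 37, 44, 59, 73, 89, 98, 107, 115, 128, 131]

Fragments:
  [0,2): 2 bp
  [2,11): 9 bp
  [11,30): 19 bp
  [30,37): 7 bp
  [37,44): 7 bp
  [44,59): 15 bp
  [59,73): 14 bp
  [73,89): 16 bp
  [89,98): 9 bp
  [98,107): 9 bp
  [107,115): 8 bp
  [115,128): 13 bp
  [128,131): 3 bp
  [131,134): 3 bp

[2,3,3,7,7,8,9,9,9,13,14,15,16,19]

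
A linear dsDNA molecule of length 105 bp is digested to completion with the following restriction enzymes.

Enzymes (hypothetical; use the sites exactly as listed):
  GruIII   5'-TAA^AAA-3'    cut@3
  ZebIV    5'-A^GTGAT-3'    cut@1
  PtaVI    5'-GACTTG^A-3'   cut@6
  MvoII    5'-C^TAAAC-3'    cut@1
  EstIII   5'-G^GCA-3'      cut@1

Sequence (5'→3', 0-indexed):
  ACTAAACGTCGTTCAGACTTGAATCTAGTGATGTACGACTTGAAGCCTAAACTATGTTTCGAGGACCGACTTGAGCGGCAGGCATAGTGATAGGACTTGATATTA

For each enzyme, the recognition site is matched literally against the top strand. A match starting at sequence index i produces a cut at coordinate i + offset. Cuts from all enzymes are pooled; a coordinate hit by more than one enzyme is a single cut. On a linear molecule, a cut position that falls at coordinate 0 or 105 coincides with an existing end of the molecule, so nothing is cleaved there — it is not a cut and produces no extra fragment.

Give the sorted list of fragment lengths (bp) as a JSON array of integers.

Per-enzyme occurrences:
  GruIII (TAAAAA, off=3): no sites
  ZebIV (AGTGAT, off=1): starts [26, 85] → cuts [27, 86]
  PtaVI (GACTTGA, off=6): starts [15, 36, 67, 93] → cuts [21, 42, 73, 99]
  MvoII (CTAAAC, off=1): starts [1, 46] → cuts [2, 47]
  EstIII (GGCA, off=1): starts [76, 80] → cuts [77, 81]

Pooled cuts: [2, 21, 27, 42, 47, 73, 77, 81, 86, 99]

Fragments:
  [0,2): 2 bp
  [2,21): 19 bp
  [21,27): 6 bp
  [27,42): 15 bp
  [42,47): 5 bp
  [47,73): 26 bp
  [73,77): 4 bp
  [77,81): 4 bp
  [81,86): 5 bp
  [86,99): 13 bp
  [99,105): 6 bp

[2,4,4,5,5,6,6,13,15,19,26]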